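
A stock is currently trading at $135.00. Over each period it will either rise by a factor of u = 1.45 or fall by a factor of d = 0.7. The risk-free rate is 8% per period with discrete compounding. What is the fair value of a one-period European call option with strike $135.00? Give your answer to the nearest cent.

Risk-neutral probability p = (1 + 0.08 − 0.7)/(1.45 − 0.7) = 0.3800/0.7500 = 0.5067
Terminal stock prices: S_u = 195.8, S_d = 94.5
Terminal payoffs (S − K): max(60.75, 0) = 60.75, max(-40.5, 0) = 0
Node 0 (S = 135): V_0 = 1/1.08·[0.5067·60.7500 + 0.4933·0.0000] = 28.5000

$28.50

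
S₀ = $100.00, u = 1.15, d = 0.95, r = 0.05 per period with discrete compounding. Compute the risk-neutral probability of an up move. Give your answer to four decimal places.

Risk-neutral probability p = (1 + 0.05 − 0.95)/(1.15 − 0.95) = 0.1000/0.2000 = 0.5000

p = 0.5000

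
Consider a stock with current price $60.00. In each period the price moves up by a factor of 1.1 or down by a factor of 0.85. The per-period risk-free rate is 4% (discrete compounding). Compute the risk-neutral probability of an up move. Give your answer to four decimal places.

Risk-neutral probability p = (1 + 0.04 − 0.85)/(1.1 − 0.85) = 0.1900/0.2500 = 0.7600

p = 0.7600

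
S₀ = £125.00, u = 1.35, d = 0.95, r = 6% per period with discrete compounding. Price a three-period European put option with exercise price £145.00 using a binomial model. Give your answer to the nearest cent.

Risk-neutral probability p = (1 + 0.06 − 0.95)/(1.35 − 0.95) = 0.1100/0.4000 = 0.2750
Terminal stock prices: S_uuu = 307.5, S_uud = 216.4, S_udd = 152.3, S_ddd = 107.2
Terminal payoffs (K − S): max(-162.5, 0) = 0, max(-71.42, 0) = 0, max(-7.297, 0) = 0, max(37.83, 0) = 37.83
Node uu (S = 227.8): V_uu = 1/1.06·[0.2750·0.0000 + 0.7250·0.0000] = 0.0000
Node ud (S = 160.3): V_ud = 1/1.06·[0.2750·0.0000 + 0.7250·0.0000] = 0.0000
Node dd (S = 112.8): V_dd = 1/1.06·[0.2750·0.0000 + 0.7250·37.8281] = 25.8730
Node u (S = 168.8): V_u = 1/1.06·[0.2750·0.0000 + 0.7250·0.0000] = 0.0000
Node d (S = 118.8): V_d = 1/1.06·[0.2750·0.0000 + 0.7250·25.8730] = 17.6962
Node 0 (S = 125): V_0 = 1/1.06·[0.2750·0.0000 + 0.7250·17.6962] = 12.1035

£12.10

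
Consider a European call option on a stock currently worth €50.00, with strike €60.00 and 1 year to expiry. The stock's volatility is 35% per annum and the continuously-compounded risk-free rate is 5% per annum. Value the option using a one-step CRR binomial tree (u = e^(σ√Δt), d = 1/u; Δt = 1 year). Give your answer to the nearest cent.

€5.05

CRR parameters: u = e^(σ√Δt) = e^(0.35·√1) = 1.4191, d = 1/u = 0.7047
Per-period rate: rΔt = 0.05·1 = 0.05, so R = e^0.05 = 1.0513
Risk-neutral probability p = (e^0.05 − 0.7047)/(1.4191 − 0.7047) = 0.3466/0.7144 = 0.4852
Terminal stock prices: S_u = 70.95, S_d = 35.23
Terminal payoffs (S − K): max(10.95, 0) = 10.95, max(-24.77, 0) = 0
Node 0 (S = 50): V_0 = e^(−0.05)·[0.4852·10.9534 + 0.5148·0.0000] = 5.0549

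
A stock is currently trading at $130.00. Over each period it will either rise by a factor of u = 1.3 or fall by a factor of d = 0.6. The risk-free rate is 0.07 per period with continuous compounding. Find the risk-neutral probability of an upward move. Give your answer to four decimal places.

Risk-neutral probability p = (e^0.07 − 0.6)/(1.3 − 0.6) = 0.4725/0.7000 = 0.6750

p = 0.6750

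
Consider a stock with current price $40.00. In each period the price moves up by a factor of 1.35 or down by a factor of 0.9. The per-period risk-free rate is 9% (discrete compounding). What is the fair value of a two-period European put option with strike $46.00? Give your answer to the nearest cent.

Risk-neutral probability p = (1 + 0.09 − 0.9)/(1.35 − 0.9) = 0.1900/0.4500 = 0.4222
Terminal stock prices: S_uu = 72.9, S_ud = 48.6, S_dd = 32.4
Terminal payoffs (K − S): max(-26.9, 0) = 0, max(-2.6, 0) = 0, max(13.6, 0) = 13.6
Node u (S = 54): V_u = 1/1.09·[0.4222·0.0000 + 0.5778·0.0000] = 0.0000
Node d (S = 36): V_d = 1/1.09·[0.4222·0.0000 + 0.5778·13.6000] = 7.2090
Node 0 (S = 40): V_0 = 1/1.09·[0.4222·0.0000 + 0.5778·7.2090] = 3.8213

$3.82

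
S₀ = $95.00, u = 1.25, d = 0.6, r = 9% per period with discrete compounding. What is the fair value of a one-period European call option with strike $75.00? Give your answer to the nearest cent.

$30.26

Risk-neutral probability p = (1 + 0.09 − 0.6)/(1.25 − 0.6) = 0.4900/0.6500 = 0.7538
Terminal stock prices: S_u = 118.8, S_d = 57
Terminal payoffs (S − K): max(43.75, 0) = 43.75, max(-18, 0) = 0
Node 0 (S = 95): V_0 = 1/1.09·[0.7538·43.7500 + 0.2462·0.0000] = 30.2576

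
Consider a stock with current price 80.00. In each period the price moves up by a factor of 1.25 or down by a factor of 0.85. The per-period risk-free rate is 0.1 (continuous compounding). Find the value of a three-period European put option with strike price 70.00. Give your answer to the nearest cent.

Risk-neutral probability p = (e^0.1 − 0.85)/(1.25 − 0.85) = 0.2552/0.4000 = 0.6379
Terminal stock prices: S_uuu = 156.2, S_uud = 106.2, S_udd = 72.25, S_ddd = 49.13
Terminal payoffs (K − S): max(-86.25, 0) = 0, max(-36.25, 0) = 0, max(-2.25, 0) = 0, max(20.87, 0) = 20.87
Node uu (S = 125): V_uu = e^(−0.1)·[0.6379·0.0000 + 0.3621·0.0000] = 0.0000
Node ud (S = 85): V_ud = e^(−0.1)·[0.6379·0.0000 + 0.3621·0.0000] = 0.0000
Node dd (S = 57.8): V_dd = e^(−0.1)·[0.6379·0.0000 + 0.3621·20.8700] = 6.8374
Node u (S = 100): V_u = e^(−0.1)·[0.6379·0.0000 + 0.3621·0.0000] = 0.0000
Node d (S = 68): V_d = e^(−0.1)·[0.6379·0.0000 + 0.3621·6.8374] = 2.2400
Node 0 (S = 80): V_0 = e^(−0.1)·[0.6379·0.0000 + 0.3621·2.2400] = 0.7339

0.73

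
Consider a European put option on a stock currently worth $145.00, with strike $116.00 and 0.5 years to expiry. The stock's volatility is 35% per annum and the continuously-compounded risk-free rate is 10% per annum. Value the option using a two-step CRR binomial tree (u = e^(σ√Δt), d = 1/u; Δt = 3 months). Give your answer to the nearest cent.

$2.92

CRR parameters: u = e^(σ√Δt) = e^(0.35·√0.25) = 1.1912, d = 1/u = 0.8395
Per-period rate: rΔt = 0.1·0.25 = 0.025, so R = e^0.025 = 1.0253
Risk-neutral probability p = (e^0.025 − 0.8395)/(1.1912 − 0.8395) = 0.1859/0.3518 = 0.5283
Terminal stock prices: S_uu = 205.8, S_ud = 145, S_dd = 102.2
Terminal payoffs (K − S): max(-89.76, 0) = 0, max(-29, 0) = 0, max(13.82, 0) = 13.82
Node u (S = 172.7): V_u = e^(−0.025)·[0.5283·0.0000 + 0.4717·0.0000] = 0.0000
Node d (S = 121.7): V_d = e^(−0.025)·[0.5283·0.0000 + 0.4717·13.8202] = 6.3577
Node 0 (S = 145): V_0 = e^(−0.025)·[0.5283·0.0000 + 0.4717·6.3577] = 2.9248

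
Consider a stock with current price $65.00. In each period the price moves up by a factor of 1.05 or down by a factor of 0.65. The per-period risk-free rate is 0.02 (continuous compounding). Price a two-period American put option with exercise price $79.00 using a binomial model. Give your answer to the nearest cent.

$14.00

Risk-neutral probability p = (e^0.02 − 0.65)/(1.05 − 0.65) = 0.3702/0.4000 = 0.9255
Terminal stock prices: S_uu = 71.66, S_ud = 44.36, S_dd = 27.46
Terminal payoffs (K − S): max(7.337, 0) = 7.337, max(34.64, 0) = 34.64, max(51.54, 0) = 51.54
Node u (S = 68.25): continuation = e^(−0.02)·[0.9255·7.3375 + 0.0745·34.6375] = 9.1857; exercise value = 10.7500 > continuation, so V_u = 10.7500 (exercise)
Node d (S = 42.25): continuation = e^(−0.02)·[0.9255·34.6375 + 0.0745·51.5375] = 35.1857; exercise value = 36.7500 > continuation, so V_d = 36.7500 (exercise)
Node 0 (S = 65): continuation = e^(−0.02)·[0.9255·10.7500 + 0.0745·36.7500] = 12.4357; exercise value = 14.0000 > continuation, so V_0 = 14.0000 (exercise)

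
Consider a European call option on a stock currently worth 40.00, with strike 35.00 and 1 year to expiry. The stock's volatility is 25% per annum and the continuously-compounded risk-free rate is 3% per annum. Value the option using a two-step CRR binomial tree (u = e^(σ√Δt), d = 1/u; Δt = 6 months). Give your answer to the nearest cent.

7.72

CRR parameters: u = e^(σ√Δt) = e^(0.25·√0.5) = 1.1934, d = 1/u = 0.8380
Per-period rate: rΔt = 0.03·0.5 = 0.015, so R = e^0.015 = 1.0151
Risk-neutral probability p = (e^0.015 − 0.8380)/(1.1934 − 0.8380) = 0.1771/0.3554 = 0.4984
Terminal stock prices: S_uu = 56.96, S_ud = 40, S_dd = 28.09
Terminal payoffs (S − K): max(21.96, 0) = 21.96, max(5, 0) = 5, max(-6.912, 0) = 0
Node u (S = 47.73): V_u = e^(−0.015)·[0.4984·21.9648 + 0.5016·5.0000] = 13.2557
Node d (S = 33.52): V_d = e^(−0.015)·[0.4984·5.0000 + 0.5016·0.0000] = 2.4551
Node 0 (S = 40): V_0 = e^(−0.015)·[0.4984·13.2557 + 0.5016·2.4551] = 7.7219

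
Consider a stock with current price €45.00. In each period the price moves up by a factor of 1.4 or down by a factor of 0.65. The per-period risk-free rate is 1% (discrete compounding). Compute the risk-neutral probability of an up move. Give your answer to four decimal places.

p = 0.4800

Risk-neutral probability p = (1 + 0.01 − 0.65)/(1.4 − 0.65) = 0.3600/0.7500 = 0.4800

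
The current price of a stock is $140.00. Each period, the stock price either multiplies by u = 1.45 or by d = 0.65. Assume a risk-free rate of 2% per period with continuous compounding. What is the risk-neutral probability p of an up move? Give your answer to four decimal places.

Risk-neutral probability p = (e^0.02 − 0.65)/(1.45 − 0.65) = 0.3702/0.8000 = 0.4628

p = 0.4628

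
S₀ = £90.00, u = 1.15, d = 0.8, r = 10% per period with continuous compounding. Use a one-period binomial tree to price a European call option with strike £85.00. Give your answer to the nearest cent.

£14.60

Risk-neutral probability p = (e^0.1 − 0.8)/(1.15 − 0.8) = 0.3052/0.3500 = 0.8719
Terminal stock prices: S_u = 103.5, S_d = 72
Terminal payoffs (S − K): max(18.5, 0) = 18.5, max(-13, 0) = 0
Node 0 (S = 90): V_0 = e^(−0.1)·[0.8719·18.5000 + 0.1281·0.0000] = 14.5954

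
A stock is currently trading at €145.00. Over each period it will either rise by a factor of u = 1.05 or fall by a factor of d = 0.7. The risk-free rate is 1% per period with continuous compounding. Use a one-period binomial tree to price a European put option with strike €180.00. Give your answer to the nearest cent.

€33.21

Risk-neutral probability p = (e^0.01 − 0.7)/(1.05 − 0.7) = 0.3101/0.3500 = 0.8859
Terminal stock prices: S_u = 152.2, S_d = 101.5
Terminal payoffs (K − S): max(27.75, 0) = 27.75, max(78.5, 0) = 78.5
Node 0 (S = 145): V_0 = e^(−0.01)·[0.8859·27.7500 + 0.1141·78.5000] = 33.2090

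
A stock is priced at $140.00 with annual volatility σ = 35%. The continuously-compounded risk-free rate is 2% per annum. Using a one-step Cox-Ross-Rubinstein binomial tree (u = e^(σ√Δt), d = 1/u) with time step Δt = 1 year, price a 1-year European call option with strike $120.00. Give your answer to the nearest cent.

CRR parameters: u = e^(σ√Δt) = e^(0.35·√1) = 1.4191, d = 1/u = 0.7047
Per-period rate: rΔt = 0.02·1 = 0.02, so R = e^0.02 = 1.0202
Risk-neutral probability p = (e^0.02 − 0.7047)/(1.4191 − 0.7047) = 0.3155/0.7144 = 0.4417
Terminal stock prices: S_u = 198.7, S_d = 98.66
Terminal payoffs (S − K): max(78.67, 0) = 78.67, max(-21.34, 0) = 0
Node 0 (S = 140): V_0 = e^(−0.02)·[0.4417·78.6695 + 0.5583·0.0000] = 34.0572

$34.06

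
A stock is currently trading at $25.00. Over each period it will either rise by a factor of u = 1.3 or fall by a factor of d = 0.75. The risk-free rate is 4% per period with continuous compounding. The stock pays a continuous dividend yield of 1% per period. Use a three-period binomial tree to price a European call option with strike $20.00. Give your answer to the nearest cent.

$8.07

Per-period risk-free factor R = e^0.04 = 1.0408; dividend-adjusted growth = e^(0.04−0.01) = 1.0305.
Risk-neutral probability p = (1.0305 − 0.75)/(1.3 − 0.75) = 0.2805/0.5500 = 0.5099
Terminal stock prices: S_uuu = 54.93, S_uud = 31.69, S_udd = 18.28, S_ddd = 10.55
Terminal payoffs (S − K): max(34.93, 0) = 34.93, max(11.69, 0) = 11.69, max(-1.719, 0) = 0, max(-9.453, 0) = 0
Node uu (S = 42.25): V_uu = e^(−0.04)·[0.5099·34.9250 + 0.4901·11.6875] = 22.6138
Node ud (S = 24.38): V_ud = e^(−0.04)·[0.5099·11.6875 + 0.4901·0.0000] = 5.7260
Node dd (S = 14.06): V_dd = e^(−0.04)·[0.5099·0.0000 + 0.4901·0.0000] = 0.0000
Node u (S = 32.5): V_u = e^(−0.04)·[0.5099·22.6138 + 0.4901·5.7260] = 13.7752
Node d (S = 18.75): V_d = e^(−0.04)·[0.5099·5.7260 + 0.4901·0.0000] = 2.8053
Node 0 (S = 25): V_0 = e^(−0.04)·[0.5099·13.7752 + 0.4901·2.8053] = 8.0697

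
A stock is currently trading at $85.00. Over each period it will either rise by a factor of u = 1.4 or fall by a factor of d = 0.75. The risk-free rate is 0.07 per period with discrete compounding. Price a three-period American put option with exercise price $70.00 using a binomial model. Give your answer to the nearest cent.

$5.63

Risk-neutral probability p = (1 + 0.07 − 0.75)/(1.4 − 0.75) = 0.3200/0.6500 = 0.4923
Terminal stock prices: S_uuu = 233.2, S_uud = 124.9, S_udd = 66.94, S_ddd = 35.86
Terminal payoffs (K − S): max(-163.2, 0) = 0, max(-54.95, 0) = 0, max(3.063, 0) = 3.063, max(34.14, 0) = 34.14
Node uu (S = 166.6): continuation = 1/1.07·[0.4923·0.0000 + 0.5077·0.0000] = 0.0000; exercise value = 0.0000 ≤ continuation, so V_uu = 0.0000
Node ud (S = 89.25): continuation = 1/1.07·[0.4923·0.0000 + 0.5077·3.0625] = 1.4531; exercise value = 0.0000 ≤ continuation, so V_ud = 1.4531
Node dd (S = 47.81): continuation = 1/1.07·[0.4923·3.0625 + 0.5077·34.1406] = 17.6081; exercise value = 22.1875 > continuation, so V_dd = 22.1875 (exercise)
Node u (S = 119): continuation = 1/1.07·[0.4923·0.0000 + 0.5077·1.4531] = 0.6895; exercise value = 0.0000 ≤ continuation, so V_u = 0.6895
Node d (S = 63.75): continuation = 1/1.07·[0.4923·1.4531 + 0.5077·22.1875] = 11.1961; exercise value = 6.2500 ≤ continuation, so V_d = 11.1961
Node 0 (S = 85): continuation = 1/1.07·[0.4923·0.6895 + 0.5077·11.1961] = 5.6295; exercise value = 0.0000 ≤ continuation, so V_0 = 5.6295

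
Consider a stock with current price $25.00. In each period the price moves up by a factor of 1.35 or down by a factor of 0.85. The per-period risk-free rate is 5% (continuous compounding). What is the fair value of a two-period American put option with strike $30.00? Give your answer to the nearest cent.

$5.26

Risk-neutral probability p = (e^0.05 − 0.85)/(1.35 − 0.85) = 0.2013/0.5000 = 0.4025
Terminal stock prices: S_uu = 45.56, S_ud = 28.69, S_dd = 18.06
Terminal payoffs (K − S): max(-15.56, 0) = 0, max(1.312, 0) = 1.312, max(11.94, 0) = 11.94
Node u (S = 33.75): continuation = e^(−0.05)·[0.4025·0.0000 + 0.5975·1.3125] = 0.7459; exercise value = 0.0000 ≤ continuation, so V_u = 0.7459
Node d (S = 21.25): continuation = e^(−0.05)·[0.4025·1.3125 + 0.5975·11.9375] = 7.2869; exercise value = 8.7500 > continuation, so V_d = 8.7500 (exercise)
Node 0 (S = 25): continuation = e^(−0.05)·[0.4025·0.7459 + 0.5975·8.7500] = 5.2584; exercise value = 5.0000 ≤ continuation, so V_0 = 5.2584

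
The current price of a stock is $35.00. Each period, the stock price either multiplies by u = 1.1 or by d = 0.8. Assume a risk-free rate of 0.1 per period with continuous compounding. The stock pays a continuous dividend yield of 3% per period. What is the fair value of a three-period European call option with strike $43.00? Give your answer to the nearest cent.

Per-period risk-free factor R = e^0.1 = 1.1052; dividend-adjusted growth = e^(0.1−0.03) = 1.0725.
Risk-neutral probability p = (1.0725 − 0.8)/(1.1 − 0.8) = 0.2725/0.3000 = 0.9084
Terminal stock prices: S_uuu = 46.59, S_uud = 33.88, S_udd = 24.64, S_ddd = 17.92
Terminal payoffs (S − K): max(3.585, 0) = 3.585, max(-9.12, 0) = 0, max(-18.36, 0) = 0, max(-25.08, 0) = 0
Node uu (S = 42.35): V_uu = e^(−0.1)·[0.9084·3.5850 + 0.0916·0.0000] = 2.9466
Node ud (S = 30.8): V_ud = e^(−0.1)·[0.9084·0.0000 + 0.0916·0.0000] = 0.0000
Node dd (S = 22.4): V_dd = e^(−0.1)·[0.9084·0.0000 + 0.0916·0.0000] = 0.0000
Node u (S = 38.5): V_u = e^(−0.1)·[0.9084·2.9466 + 0.0916·0.0000] = 2.4218
Node d (S = 28): V_d = e^(−0.1)·[0.9084·0.0000 + 0.0916·0.0000] = 0.0000
Node 0 (S = 35): V_0 = e^(−0.1)·[0.9084·2.4218 + 0.0916·0.0000] = 1.9906

$1.99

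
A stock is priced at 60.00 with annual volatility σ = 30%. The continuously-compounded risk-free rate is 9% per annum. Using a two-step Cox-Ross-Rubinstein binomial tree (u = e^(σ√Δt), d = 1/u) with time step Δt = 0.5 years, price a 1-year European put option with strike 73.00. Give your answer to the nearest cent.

CRR parameters: u = e^(σ√Δt) = e^(0.3·√0.5) = 1.2363, d = 1/u = 0.8089
Per-period rate: rΔt = 0.09·0.5 = 0.045, so R = e^0.045 = 1.0460
Risk-neutral probability p = (e^0.045 − 0.8089)/(1.2363 − 0.8089) = 0.2372/0.4275 = 0.5548
Terminal stock prices: S_uu = 91.71, S_ud = 60, S_dd = 39.26
Terminal payoffs (K − S): max(-18.71, 0) = 0, max(13, 0) = 13, max(33.74, 0) = 33.74
Node u (S = 74.18): V_u = e^(−0.045)·[0.5548·0.0000 + 0.4452·13.0000] = 5.5324
Node d (S = 48.53): V_d = e^(−0.045)·[0.5548·13.0000 + 0.4452·33.7449] = 21.2563
Node 0 (S = 60): V_0 = e^(−0.045)·[0.5548·5.5324 + 0.4452·21.2563] = 11.9806

11.98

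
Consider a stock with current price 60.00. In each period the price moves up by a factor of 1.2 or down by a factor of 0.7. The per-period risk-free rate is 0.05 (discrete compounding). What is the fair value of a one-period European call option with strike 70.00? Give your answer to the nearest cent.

1.33

Risk-neutral probability p = (1 + 0.05 − 0.7)/(1.2 − 0.7) = 0.3500/0.5000 = 0.7000
Terminal stock prices: S_u = 72, S_d = 42
Terminal payoffs (S − K): max(2, 0) = 2, max(-28, 0) = 0
Node 0 (S = 60): V_0 = 1/1.05·[0.7000·2.0000 + 0.3000·0.0000] = 1.3333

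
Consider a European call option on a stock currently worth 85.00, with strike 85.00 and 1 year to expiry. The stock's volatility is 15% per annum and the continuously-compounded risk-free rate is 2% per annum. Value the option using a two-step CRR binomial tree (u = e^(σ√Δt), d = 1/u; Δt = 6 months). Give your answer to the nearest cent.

CRR parameters: u = e^(σ√Δt) = e^(0.15·√0.5) = 1.1119, d = 1/u = 0.8994
Per-period rate: rΔt = 0.02·0.5 = 0.01, so R = e^0.01 = 1.0101
Risk-neutral probability p = (e^0.01 − 0.8994)/(1.1119 − 0.8994) = 0.1107/0.2125 = 0.5208
Terminal stock prices: S_uu = 105.1, S_ud = 85, S_dd = 68.75
Terminal payoffs (S − K): max(20.09, 0) = 20.09, max(0, 0) = 0, max(-16.25, 0) = 0
Node u (S = 94.51): V_u = e^(−0.01)·[0.5208·20.0864 + 0.4792·0.0000] = 10.3569
Node d (S = 76.45): V_d = e^(−0.01)·[0.5208·0.0000 + 0.4792·0.0000] = 0.0000
Node 0 (S = 85): V_0 = e^(−0.01)·[0.5208·10.3569 + 0.4792·0.0000] = 5.3401

5.34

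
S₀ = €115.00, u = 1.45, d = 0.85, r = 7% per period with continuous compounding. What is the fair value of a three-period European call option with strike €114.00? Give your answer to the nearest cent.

Risk-neutral probability p = (e^0.07 − 0.85)/(1.45 − 0.85) = 0.2225/0.6000 = 0.3708
Terminal stock prices: S_uuu = 350.6, S_uud = 205.5, S_udd = 120.5, S_ddd = 70.62
Terminal payoffs (S − K): max(236.6, 0) = 236.6, max(91.52, 0) = 91.52, max(6.477, 0) = 6.477, max(-43.38, 0) = 0
Node uu (S = 241.8): V_uu = e^(−0.07)·[0.3708·236.5919 + 0.6292·91.5194] = 135.4946
Node ud (S = 141.7): V_ud = e^(−0.07)·[0.3708·91.5194 + 0.6292·6.4769] = 35.4446
Node dd (S = 83.09): V_dd = e^(−0.07)·[0.3708·6.4769 + 0.6292·0.0000] = 2.2395
Node u (S = 166.8): V_u = e^(−0.07)·[0.3708·135.4946 + 0.6292·35.4446] = 67.6432
Node d (S = 97.75): V_d = e^(−0.07)·[0.3708·35.4446 + 0.6292·2.2395] = 13.5696
Node 0 (S = 115): V_0 = e^(−0.07)·[0.3708·67.6432 + 0.6292·13.5696] = 31.3495

€31.35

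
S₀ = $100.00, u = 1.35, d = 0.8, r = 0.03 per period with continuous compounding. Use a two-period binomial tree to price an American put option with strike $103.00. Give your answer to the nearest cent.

Risk-neutral probability p = (e^0.03 − 0.8)/(1.35 − 0.8) = 0.2305/0.5500 = 0.4190
Terminal stock prices: S_uu = 182.3, S_ud = 108, S_dd = 64
Terminal payoffs (K − S): max(-79.25, 0) = 0, max(-5, 0) = 0, max(39, 0) = 39
Node u (S = 135): continuation = e^(−0.03)·[0.4190·0.0000 + 0.5810·0.0000] = 0.0000; exercise value = 0.0000 ≤ continuation, so V_u = 0.0000
Node d (S = 80): continuation = e^(−0.03)·[0.4190·0.0000 + 0.5810·39.0000] = 21.9890; exercise value = 23.0000 > continuation, so V_d = 23.0000 (exercise)
Node 0 (S = 100): continuation = e^(−0.03)·[0.4190·0.0000 + 0.5810·23.0000] = 12.9679; exercise value = 3.0000 ≤ continuation, so V_0 = 12.9679

$12.97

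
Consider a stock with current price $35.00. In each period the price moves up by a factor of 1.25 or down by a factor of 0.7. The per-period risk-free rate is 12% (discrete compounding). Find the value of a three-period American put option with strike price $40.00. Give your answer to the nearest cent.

Risk-neutral probability p = (1 + 0.12 − 0.7)/(1.25 − 0.7) = 0.4200/0.5500 = 0.7636
Terminal stock prices: S_uuu = 68.36, S_uud = 38.28, S_udd = 21.44, S_ddd = 12
Terminal payoffs (K − S): max(-28.36, 0) = 0, max(1.719, 0) = 1.719, max(18.56, 0) = 18.56, max(28, 0) = 28
Node uu (S = 54.69): continuation = 1/1.12·[0.7636·0.0000 + 0.2364·1.7188] = 0.3627; exercise value = 0.0000 ≤ continuation, so V_uu = 0.3627
Node ud (S = 30.62): continuation = 1/1.12·[0.7636·1.7188 + 0.2364·18.5625] = 5.0893; exercise value = 9.3750 > continuation, so V_ud = 9.3750 (exercise)
Node dd (S = 17.15): continuation = 1/1.12·[0.7636·18.5625 + 0.2364·27.9950] = 18.5643; exercise value = 22.8500 > continuation, so V_dd = 22.8500 (exercise)
Node u (S = 43.75): continuation = 1/1.12·[0.7636·0.3627 + 0.2364·9.3750] = 2.2258; exercise value = 0.0000 ≤ continuation, so V_u = 2.2258
Node d (S = 24.5): continuation = 1/1.12·[0.7636·9.3750 + 0.2364·22.8500] = 11.2143; exercise value = 15.5000 > continuation, so V_d = 15.5000 (exercise)
Node 0 (S = 35): continuation = 1/1.12·[0.7636·2.2258 + 0.2364·15.5000] = 4.7887; exercise value = 5.0000 > continuation, so V_0 = 5.0000 (exercise)

$5.00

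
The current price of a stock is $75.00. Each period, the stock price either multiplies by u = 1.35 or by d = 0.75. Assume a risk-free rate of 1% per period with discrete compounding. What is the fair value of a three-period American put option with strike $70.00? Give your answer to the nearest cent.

Risk-neutral probability p = (1 + 0.01 − 0.75)/(1.35 − 0.75) = 0.2600/0.6000 = 0.4333
Terminal stock prices: S_uuu = 184.5, S_uud = 102.5, S_udd = 56.95, S_ddd = 31.64
Terminal payoffs (K − S): max(-114.5, 0) = 0, max(-32.52, 0) = 0, max(13.05, 0) = 13.05, max(38.36, 0) = 38.36
Node uu (S = 136.7): continuation = 1/1.01·[0.4333·0.0000 + 0.5667·0.0000] = 0.0000; exercise value = 0.0000 ≤ continuation, so V_uu = 0.0000
Node ud (S = 75.94): continuation = 1/1.01·[0.4333·0.0000 + 0.5667·13.0469] = 7.3200; exercise value = 0.0000 ≤ continuation, so V_ud = 7.3200
Node dd (S = 42.19): continuation = 1/1.01·[0.4333·13.0469 + 0.5667·38.3594] = 27.1194; exercise value = 27.8125 > continuation, so V_dd = 27.8125 (exercise)
Node u (S = 101.2): continuation = 1/1.01·[0.4333·0.0000 + 0.5667·7.3200] = 4.1069; exercise value = 0.0000 ≤ continuation, so V_u = 4.1069
Node d (S = 56.25): continuation = 1/1.01·[0.4333·7.3200 + 0.5667·27.8125] = 18.7450; exercise value = 13.7500 ≤ continuation, so V_d = 18.7450
Node 0 (S = 75): continuation = 1/1.01·[0.4333·4.1069 + 0.5667·18.7450] = 12.2790; exercise value = 0.0000 ≤ continuation, so V_0 = 12.2790

$12.28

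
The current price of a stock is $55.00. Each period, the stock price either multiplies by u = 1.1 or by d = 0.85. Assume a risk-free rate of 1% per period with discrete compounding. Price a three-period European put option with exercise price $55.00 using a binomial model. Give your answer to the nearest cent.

$3.69

Risk-neutral probability p = (1 + 0.01 − 0.85)/(1.1 − 0.85) = 0.1600/0.2500 = 0.6400
Terminal stock prices: S_uuu = 73.21, S_uud = 56.57, S_udd = 43.71, S_ddd = 33.78
Terminal payoffs (K − S): max(-18.21, 0) = 0, max(-1.568, 0) = 0, max(11.29, 0) = 11.29, max(21.22, 0) = 21.22
Node uu (S = 66.55): V_uu = 1/1.01·[0.6400·0.0000 + 0.3600·0.0000] = 0.0000
Node ud (S = 51.43): V_ud = 1/1.01·[0.6400·0.0000 + 0.3600·11.2888] = 4.0237
Node dd (S = 39.74): V_dd = 1/1.01·[0.6400·11.2888 + 0.3600·21.2231] = 14.7179
Node u (S = 60.5): V_u = 1/1.01·[0.6400·0.0000 + 0.3600·4.0237] = 1.4342
Node d (S = 46.75): V_d = 1/1.01·[0.6400·4.0237 + 0.3600·14.7179] = 7.7957
Node 0 (S = 55): V_0 = 1/1.01·[0.6400·1.4342 + 0.3600·7.7957] = 3.6875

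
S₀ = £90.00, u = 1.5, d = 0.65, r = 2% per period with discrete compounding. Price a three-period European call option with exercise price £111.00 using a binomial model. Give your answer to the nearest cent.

Risk-neutral probability p = (1 + 0.02 − 0.65)/(1.5 − 0.65) = 0.3700/0.8500 = 0.4353
Terminal stock prices: S_uuu = 303.8, S_uud = 131.6, S_udd = 57.04, S_ddd = 24.72
Terminal payoffs (S − K): max(192.8, 0) = 192.8, max(20.62, 0) = 20.62, max(-53.96, 0) = 0, max(-86.28, 0) = 0
Node uu (S = 202.5): V_uu = 1/1.02·[0.4353·192.7500 + 0.5647·20.6250] = 93.6765
Node ud (S = 87.75): V_ud = 1/1.02·[0.4353·20.6250 + 0.5647·0.0000] = 8.8019
Node dd (S = 38.03): V_dd = 1/1.02·[0.4353·0.0000 + 0.5647·0.0000] = 0.0000
Node u (S = 135): V_u = 1/1.02·[0.4353·93.6765 + 0.5647·8.8019] = 44.8503
Node d (S = 58.5): V_d = 1/1.02·[0.4353·8.8019 + 0.5647·0.0000] = 3.7563
Node 0 (S = 90): V_0 = 1/1.02·[0.4353·44.8503 + 0.5647·3.7563] = 21.2199

£21.22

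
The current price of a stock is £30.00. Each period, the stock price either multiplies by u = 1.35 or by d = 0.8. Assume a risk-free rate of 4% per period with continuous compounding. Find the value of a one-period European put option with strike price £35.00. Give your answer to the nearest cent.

£5.94

Risk-neutral probability p = (e^0.04 − 0.8)/(1.35 − 0.8) = 0.2408/0.5500 = 0.4378
Terminal stock prices: S_u = 40.5, S_d = 24
Terminal payoffs (K − S): max(-5.5, 0) = 0, max(11, 0) = 11
Node 0 (S = 30): V_0 = e^(−0.04)·[0.4378·0.0000 + 0.5622·11.0000] = 5.9413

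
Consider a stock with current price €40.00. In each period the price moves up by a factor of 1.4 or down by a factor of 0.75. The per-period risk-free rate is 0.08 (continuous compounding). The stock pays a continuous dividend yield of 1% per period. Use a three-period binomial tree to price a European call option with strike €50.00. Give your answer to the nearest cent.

Per-period risk-free factor R = e^0.08 = 1.0833; dividend-adjusted growth = e^(0.08−0.01) = 1.0725.
Risk-neutral probability p = (1.0725 − 0.75)/(1.4 − 0.75) = 0.3225/0.6500 = 0.4962
Terminal stock prices: S_uuu = 109.8, S_uud = 58.8, S_udd = 31.5, S_ddd = 16.88
Terminal payoffs (S − K): max(59.76, 0) = 59.76, max(8.8, 0) = 8.8, max(-18.5, 0) = 0, max(-33.12, 0) = 0
Node uu (S = 78.4): V_uu = e^(−0.08)·[0.4962·59.7600 + 0.5038·8.8000] = 31.4641
Node ud (S = 42): V_ud = e^(−0.08)·[0.4962·8.8000 + 0.5038·0.0000] = 4.0306
Node dd (S = 22.5): V_dd = e^(−0.08)·[0.4962·0.0000 + 0.5038·0.0000] = 0.0000
Node u (S = 56): V_u = e^(−0.08)·[0.4962·31.4641 + 0.5038·4.0306] = 16.2858
Node d (S = 30): V_d = e^(−0.08)·[0.4962·4.0306 + 0.5038·0.0000] = 1.8461
Node 0 (S = 40): V_0 = e^(−0.08)·[0.4962·16.2858 + 0.5038·1.8461] = 8.3178

€8.32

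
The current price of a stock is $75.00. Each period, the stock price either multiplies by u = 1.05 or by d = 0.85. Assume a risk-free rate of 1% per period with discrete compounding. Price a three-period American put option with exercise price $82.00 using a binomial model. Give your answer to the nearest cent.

Risk-neutral probability p = (1 + 0.01 − 0.85)/(1.05 − 0.85) = 0.1600/0.2000 = 0.8000
Terminal stock prices: S_uuu = 86.82, S_uud = 70.28, S_udd = 56.9, S_ddd = 46.06
Terminal payoffs (K − S): max(-4.822, 0) = 0, max(11.72, 0) = 11.72, max(25.1, 0) = 25.1, max(35.94, 0) = 35.94
Node uu (S = 82.69): continuation = 1/1.01·[0.8000·0.0000 + 0.2000·11.7156] = 2.3199; exercise value = 0.0000 ≤ continuation, so V_uu = 2.3199
Node ud (S = 66.94): continuation = 1/1.01·[0.8000·11.7156 + 0.2000·25.1031] = 14.2506; exercise value = 15.0625 > continuation, so V_ud = 15.0625 (exercise)
Node dd (S = 54.19): continuation = 1/1.01·[0.8000·25.1031 + 0.2000·35.9406] = 27.0006; exercise value = 27.8125 > continuation, so V_dd = 27.8125 (exercise)
Node u (S = 78.75): continuation = 1/1.01·[0.8000·2.3199 + 0.2000·15.0625] = 4.8202; exercise value = 3.2500 ≤ continuation, so V_u = 4.8202
Node d (S = 63.75): continuation = 1/1.01·[0.8000·15.0625 + 0.2000·27.8125] = 17.4381; exercise value = 18.2500 > continuation, so V_d = 18.2500 (exercise)
Node 0 (S = 75): continuation = 1/1.01·[0.8000·4.8202 + 0.2000·18.2500] = 7.4319; exercise value = 7.0000 ≤ continuation, so V_0 = 7.4319

$7.43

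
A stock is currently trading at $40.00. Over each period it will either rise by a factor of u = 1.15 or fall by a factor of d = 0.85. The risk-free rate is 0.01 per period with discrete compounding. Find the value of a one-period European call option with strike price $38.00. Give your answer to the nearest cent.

Risk-neutral probability p = (1 + 0.01 − 0.85)/(1.15 − 0.85) = 0.1600/0.3000 = 0.5333
Terminal stock prices: S_u = 46, S_d = 34
Terminal payoffs (S − K): max(8, 0) = 8, max(-4, 0) = 0
Node 0 (S = 40): V_0 = 1/1.01·[0.5333·8.0000 + 0.4667·0.0000] = 4.2244

$4.22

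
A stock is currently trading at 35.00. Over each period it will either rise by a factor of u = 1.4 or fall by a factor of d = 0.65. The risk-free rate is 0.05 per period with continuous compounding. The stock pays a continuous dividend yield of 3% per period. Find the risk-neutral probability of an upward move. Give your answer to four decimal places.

p = 0.4936

Per-period risk-free factor R = e^0.05 = 1.0513; dividend-adjusted growth = e^(0.05−0.03) = 1.0202.
Risk-neutral probability p = (1.0202 − 0.65)/(1.4 − 0.65) = 0.3702/0.7500 = 0.4936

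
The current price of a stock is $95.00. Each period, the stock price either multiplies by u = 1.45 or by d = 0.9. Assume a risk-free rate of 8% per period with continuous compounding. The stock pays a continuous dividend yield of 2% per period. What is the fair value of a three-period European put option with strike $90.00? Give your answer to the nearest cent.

$5.74

Per-period risk-free factor R = e^0.08 = 1.0833; dividend-adjusted growth = e^(0.08−0.02) = 1.0618.
Risk-neutral probability p = (1.0618 − 0.9)/(1.45 − 0.9) = 0.1618/0.5500 = 0.2942
Terminal stock prices: S_uuu = 289.6, S_uud = 179.8, S_udd = 111.6, S_ddd = 69.26
Terminal payoffs (K − S): max(-199.6, 0) = 0, max(-89.76, 0) = 0, max(-21.58, 0) = 0, max(20.74, 0) = 20.74
Node uu (S = 199.7): V_uu = e^(−0.08)·[0.2942·0.0000 + 0.7058·0.0000] = 0.0000
Node ud (S = 124): V_ud = e^(−0.08)·[0.2942·0.0000 + 0.7058·0.0000] = 0.0000
Node dd (S = 76.95): V_dd = e^(−0.08)·[0.2942·0.0000 + 0.7058·20.7450] = 13.5152
Node u (S = 137.8): V_u = e^(−0.08)·[0.2942·0.0000 + 0.7058·0.0000] = 0.0000
Node d (S = 85.5): V_d = e^(−0.08)·[0.2942·0.0000 + 0.7058·13.5152] = 8.8050
Node 0 (S = 95): V_0 = e^(−0.08)·[0.2942·0.0000 + 0.7058·8.8050] = 5.7364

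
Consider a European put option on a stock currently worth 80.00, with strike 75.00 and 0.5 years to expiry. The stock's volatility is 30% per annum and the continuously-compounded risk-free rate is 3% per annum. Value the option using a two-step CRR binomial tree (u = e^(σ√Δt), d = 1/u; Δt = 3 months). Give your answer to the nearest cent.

CRR parameters: u = e^(σ√Δt) = e^(0.3·√0.25) = 1.1618, d = 1/u = 0.8607
Per-period rate: rΔt = 0.03·0.25 = 0.0075, so R = e^0.0075 = 1.0075
Risk-neutral probability p = (e^0.0075 − 0.8607)/(1.1618 − 0.8607) = 0.1468/0.3011 = 0.4876
Terminal stock prices: S_uu = 108, S_ud = 80, S_dd = 59.27
Terminal payoffs (K − S): max(-32.99, 0) = 0, max(-5, 0) = 0, max(15.73, 0) = 15.73
Node u (S = 92.95): V_u = e^(−0.0075)·[0.4876·0.0000 + 0.5124·0.0000] = 0.0000
Node d (S = 68.86): V_d = e^(−0.0075)·[0.4876·0.0000 + 0.5124·15.7345] = 8.0026
Node 0 (S = 80): V_0 = e^(−0.0075)·[0.4876·0.0000 + 0.5124·8.0026] = 4.0701

4.07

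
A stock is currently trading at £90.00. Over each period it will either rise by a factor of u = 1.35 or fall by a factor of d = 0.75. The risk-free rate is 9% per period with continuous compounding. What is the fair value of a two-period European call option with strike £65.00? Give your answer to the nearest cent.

Risk-neutral probability p = (e^0.09 − 0.75)/(1.35 − 0.75) = 0.3442/0.6000 = 0.5736
Terminal stock prices: S_uu = 164, S_ud = 91.13, S_dd = 50.62
Terminal payoffs (S − K): max(99.03, 0) = 99.03, max(26.13, 0) = 26.13, max(-14.38, 0) = 0
Node u (S = 121.5): V_u = e^(−0.09)·[0.5736·99.0250 + 0.4264·26.1250] = 62.0945
Node d (S = 67.5): V_d = e^(−0.09)·[0.5736·26.1250 + 0.4264·0.0000] = 13.6961
Node 0 (S = 90): V_0 = e^(−0.09)·[0.5736·62.0945 + 0.4264·13.6961] = 37.8903

£37.89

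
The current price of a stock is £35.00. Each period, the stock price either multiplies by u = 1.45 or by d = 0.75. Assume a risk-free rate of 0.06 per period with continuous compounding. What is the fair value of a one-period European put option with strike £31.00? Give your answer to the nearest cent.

£2.48

Risk-neutral probability p = (e^0.06 − 0.75)/(1.45 − 0.75) = 0.3118/0.7000 = 0.4455
Terminal stock prices: S_u = 50.75, S_d = 26.25
Terminal payoffs (K − S): max(-19.75, 0) = 0, max(4.75, 0) = 4.75
Node 0 (S = 35): V_0 = e^(−0.06)·[0.4455·0.0000 + 0.5545·4.7500] = 2.4806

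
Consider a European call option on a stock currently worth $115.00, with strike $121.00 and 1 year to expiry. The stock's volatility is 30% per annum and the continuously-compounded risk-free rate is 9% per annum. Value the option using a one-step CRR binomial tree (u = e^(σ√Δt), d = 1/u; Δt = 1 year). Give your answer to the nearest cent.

$18.15

CRR parameters: u = e^(σ√Δt) = e^(0.3·√1) = 1.3499, d = 1/u = 0.7408
Per-period rate: rΔt = 0.09·1 = 0.09, so R = e^0.09 = 1.0942
Risk-neutral probability p = (e^0.09 − 0.7408)/(1.3499 − 0.7408) = 0.3534/0.6090 = 0.5802
Terminal stock prices: S_u = 155.2, S_d = 85.19
Terminal payoffs (S − K): max(34.23, 0) = 34.23, max(-35.81, 0) = 0
Node 0 (S = 115): V_0 = e^(−0.09)·[0.5802·34.2338 + 0.4198·0.0000] = 18.1524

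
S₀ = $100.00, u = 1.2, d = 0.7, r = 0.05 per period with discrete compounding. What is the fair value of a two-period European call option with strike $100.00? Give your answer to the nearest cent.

$19.56

Risk-neutral probability p = (1 + 0.05 − 0.7)/(1.2 − 0.7) = 0.3500/0.5000 = 0.7000
Terminal stock prices: S_uu = 144, S_ud = 84, S_dd = 49
Terminal payoffs (S − K): max(44, 0) = 44, max(-16, 0) = 0, max(-51, 0) = 0
Node u (S = 120): V_u = 1/1.05·[0.7000·44.0000 + 0.3000·0.0000] = 29.3333
Node d (S = 70): V_d = 1/1.05·[0.7000·0.0000 + 0.3000·0.0000] = 0.0000
Node 0 (S = 100): V_0 = 1/1.05·[0.7000·29.3333 + 0.3000·0.0000] = 19.5556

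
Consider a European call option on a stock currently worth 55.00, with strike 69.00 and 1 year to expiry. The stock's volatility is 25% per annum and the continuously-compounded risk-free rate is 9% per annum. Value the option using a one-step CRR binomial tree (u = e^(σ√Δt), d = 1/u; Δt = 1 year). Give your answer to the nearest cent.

CRR parameters: u = e^(σ√Δt) = e^(0.25·√1) = 1.2840, d = 1/u = 0.7788
Per-period rate: rΔt = 0.09·1 = 0.09, so R = e^0.09 = 1.0942
Risk-neutral probability p = (e^0.09 − 0.7788)/(1.2840 − 0.7788) = 0.3154/0.5052 = 0.6242
Terminal stock prices: S_u = 70.62, S_d = 42.83
Terminal payoffs (S − K): max(1.621, 0) = 1.621, max(-26.17, 0) = 0
Node 0 (S = 55): V_0 = e^(−0.09)·[0.6242·1.6214 + 0.3758·0.0000] = 0.9250

0.93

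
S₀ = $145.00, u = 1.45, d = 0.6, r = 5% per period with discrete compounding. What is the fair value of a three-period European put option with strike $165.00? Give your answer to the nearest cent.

$39.17

Risk-neutral probability p = (1 + 0.05 − 0.6)/(1.45 − 0.6) = 0.4500/0.8500 = 0.5294
Terminal stock prices: S_uuu = 442.1, S_uud = 182.9, S_udd = 75.69, S_ddd = 31.32
Terminal payoffs (K − S): max(-277.1, 0) = 0, max(-17.92, 0) = 0, max(89.31, 0) = 89.31, max(133.7, 0) = 133.7
Node uu (S = 304.9): V_uu = 1/1.05·[0.5294·0.0000 + 0.4706·0.0000] = 0.0000
Node ud (S = 126.1): V_ud = 1/1.05·[0.5294·0.0000 + 0.4706·89.3100] = 40.0269
Node dd (S = 52.2): V_dd = 1/1.05·[0.5294·89.3100 + 0.4706·133.6800] = 104.9429
Node u (S = 210.2): V_u = 1/1.05·[0.5294·0.0000 + 0.4706·40.0269] = 17.9392
Node d (S = 87): V_d = 1/1.05·[0.5294·40.0269 + 0.4706·104.9429] = 67.2148
Node 0 (S = 145): V_0 = 1/1.05·[0.5294·17.9392 + 0.4706·67.2148] = 39.1693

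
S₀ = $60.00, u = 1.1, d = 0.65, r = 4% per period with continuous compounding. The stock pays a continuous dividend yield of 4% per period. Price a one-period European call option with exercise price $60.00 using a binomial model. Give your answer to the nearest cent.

$4.48

Per-period risk-free factor R = e^0.04 = 1.0408; dividend-adjusted growth = e^(0.04−0.04) = 1.0000.
Risk-neutral probability p = (1.0000 − 0.65)/(1.1 − 0.65) = 0.3500/0.4500 = 0.7778
Terminal stock prices: S_u = 66, S_d = 39
Terminal payoffs (S − K): max(6, 0) = 6, max(-21, 0) = 0
Node 0 (S = 60): V_0 = e^(−0.04)·[0.7778·6.0000 + 0.2222·0.0000] = 4.4837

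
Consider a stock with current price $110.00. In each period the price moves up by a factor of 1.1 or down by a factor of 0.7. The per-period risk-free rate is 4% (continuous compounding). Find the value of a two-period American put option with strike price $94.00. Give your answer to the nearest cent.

$3.50

Risk-neutral probability p = (e^0.04 − 0.7)/(1.1 − 0.7) = 0.3408/0.4000 = 0.8520
Terminal stock prices: S_uu = 133.1, S_ud = 84.7, S_dd = 53.9
Terminal payoffs (K − S): max(-39.1, 0) = 0, max(9.3, 0) = 9.3, max(40.1, 0) = 40.1
Node u (S = 121): continuation = e^(−0.04)·[0.8520·0.0000 + 0.1480·9.3000] = 1.3222; exercise value = 0.0000 ≤ continuation, so V_u = 1.3222
Node d (S = 77): continuation = e^(−0.04)·[0.8520·9.3000 + 0.1480·40.1000] = 13.3142; exercise value = 17.0000 > continuation, so V_d = 17.0000 (exercise)
Node 0 (S = 110): continuation = e^(−0.04)·[0.8520·1.3222 + 0.1480·17.0000] = 3.4993; exercise value = 0.0000 ≤ continuation, so V_0 = 3.4993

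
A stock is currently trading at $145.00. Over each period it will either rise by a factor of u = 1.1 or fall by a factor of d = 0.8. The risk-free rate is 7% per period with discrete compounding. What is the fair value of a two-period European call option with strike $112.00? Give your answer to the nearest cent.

$47.34

Risk-neutral probability p = (1 + 0.07 − 0.8)/(1.1 − 0.8) = 0.2700/0.3000 = 0.9000
Terminal stock prices: S_uu = 175.5, S_ud = 127.6, S_dd = 92.8
Terminal payoffs (S − K): max(63.45, 0) = 63.45, max(15.6, 0) = 15.6, max(-19.2, 0) = 0
Node u (S = 159.5): V_u = 1/1.07·[0.9000·63.4500 + 0.1000·15.6000] = 54.8271
Node d (S = 116): V_d = 1/1.07·[0.9000·15.6000 + 0.1000·0.0000] = 13.1215
Node 0 (S = 145): V_0 = 1/1.07·[0.9000·54.8271 + 0.1000·13.1215] = 47.3426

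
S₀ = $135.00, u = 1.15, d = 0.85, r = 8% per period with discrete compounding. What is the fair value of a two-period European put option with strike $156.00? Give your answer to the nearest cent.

$10.10

Risk-neutral probability p = (1 + 0.08 − 0.85)/(1.15 − 0.85) = 0.2300/0.3000 = 0.7667
Terminal stock prices: S_uu = 178.5, S_ud = 132, S_dd = 97.54
Terminal payoffs (K − S): max(-22.54, 0) = 0, max(24.04, 0) = 24.04, max(58.46, 0) = 58.46
Node u (S = 155.2): V_u = 1/1.08·[0.7667·0.0000 + 0.2333·24.0375] = 5.1933
Node d (S = 114.8): V_d = 1/1.08·[0.7667·24.0375 + 0.2333·58.4625] = 29.6944
Node 0 (S = 135): V_0 = 1/1.08·[0.7667·5.1933 + 0.2333·29.6944] = 10.1021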